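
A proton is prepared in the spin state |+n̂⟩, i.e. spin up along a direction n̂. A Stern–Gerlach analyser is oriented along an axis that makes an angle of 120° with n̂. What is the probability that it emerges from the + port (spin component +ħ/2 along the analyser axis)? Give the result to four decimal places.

For spin-½, the probability of finding spin-up along an axis at angle θ to the initial spin direction is cos²(θ/2); spin-down is sin²(θ/2).
θ = 120°, so P = cos²(60°) ≈ 0.2500.

0.2500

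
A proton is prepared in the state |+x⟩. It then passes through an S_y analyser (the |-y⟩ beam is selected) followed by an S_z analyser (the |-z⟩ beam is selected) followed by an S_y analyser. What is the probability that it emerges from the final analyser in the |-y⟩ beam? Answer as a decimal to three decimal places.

0.125

First analyser (S_y): from |+x⟩, P(|-y⟩) = 1/2.
After stage 1 the state is |-y⟩; P(|-z⟩) = |⟨-z|-y⟩|² = 1/2.
After stage 2 the state is |-z⟩; P(|-y⟩) = |⟨-y|-z⟩|² = 1/2.
Joint probability = 1/2 × 1/2 × 1/2 = 0.125.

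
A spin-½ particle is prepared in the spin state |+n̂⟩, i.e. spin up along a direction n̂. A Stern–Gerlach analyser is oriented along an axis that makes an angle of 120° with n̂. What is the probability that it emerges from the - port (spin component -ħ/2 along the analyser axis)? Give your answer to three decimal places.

For spin-½, the probability of finding spin-up along an axis at angle θ to the initial spin direction is cos²(θ/2); spin-down is sin²(θ/2).
θ = 120°, so P = sin²(60°) ≈ 0.750.

0.750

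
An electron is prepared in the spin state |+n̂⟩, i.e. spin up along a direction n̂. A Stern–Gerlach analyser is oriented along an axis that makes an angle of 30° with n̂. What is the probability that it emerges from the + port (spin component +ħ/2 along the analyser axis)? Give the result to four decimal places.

0.9330

For spin-½, the probability of finding spin-up along an axis at angle θ to the initial spin direction is cos²(θ/2); spin-down is sin²(θ/2).
θ = 30°, so P = cos²(15°) ≈ 0.9330.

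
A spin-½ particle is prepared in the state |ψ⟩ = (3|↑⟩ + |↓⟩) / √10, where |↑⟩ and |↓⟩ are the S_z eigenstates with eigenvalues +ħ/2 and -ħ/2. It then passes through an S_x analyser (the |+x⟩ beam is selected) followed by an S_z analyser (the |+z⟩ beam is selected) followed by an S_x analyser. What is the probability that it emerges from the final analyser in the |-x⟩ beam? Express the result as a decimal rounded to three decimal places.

0.200

First analyser (S_x): P(|+x⟩) = |⟨+x|ψ⟩|² = 16/20.
After stage 1 the state is |+x⟩; P(|+z⟩) = |⟨+z|+x⟩|² = 1/2.
After stage 2 the state is |+z⟩; P(|-x⟩) = |⟨-x|+z⟩|² = 1/2.
Joint probability = 16/20 × 1/2 × 1/2 = 0.200.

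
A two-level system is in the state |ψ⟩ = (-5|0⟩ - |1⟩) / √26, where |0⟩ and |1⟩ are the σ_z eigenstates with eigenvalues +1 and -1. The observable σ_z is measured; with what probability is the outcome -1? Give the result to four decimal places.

0.0385

The -1 outcome corresponds to |1⟩. Its amplitude in |ψ⟩ is -1/√26.
P = |-1|² / 26 = 1/26.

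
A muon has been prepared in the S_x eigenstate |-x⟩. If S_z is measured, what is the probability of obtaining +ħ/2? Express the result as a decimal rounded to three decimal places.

In the S_z basis, |-x⟩ = (|+z⟩ - |-z⟩)/√2 and |+z⟩ = |+z⟩.
|⟨+z|-x⟩|² = 1/2.

0.500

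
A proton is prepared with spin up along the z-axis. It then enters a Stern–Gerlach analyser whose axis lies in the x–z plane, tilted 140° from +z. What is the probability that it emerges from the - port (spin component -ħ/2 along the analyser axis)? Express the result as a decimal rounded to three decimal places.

0.883

For spin-½, the probability of finding spin-up along an axis at angle θ to the initial spin direction is cos²(θ/2); spin-down is sin²(θ/2).
θ = 140°, so P = sin²(70°) ≈ 0.883.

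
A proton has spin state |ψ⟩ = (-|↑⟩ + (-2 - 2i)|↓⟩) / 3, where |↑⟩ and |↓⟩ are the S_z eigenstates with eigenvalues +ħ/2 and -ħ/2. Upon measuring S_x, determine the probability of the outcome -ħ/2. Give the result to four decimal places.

0.2778

|-x⟩ = (|↑⟩ - |↓⟩)/√2, so ⟨-x|ψ⟩ = (1 + 2i) / (√2·3).
P = |1 + 2i|² / 18 = 5/18.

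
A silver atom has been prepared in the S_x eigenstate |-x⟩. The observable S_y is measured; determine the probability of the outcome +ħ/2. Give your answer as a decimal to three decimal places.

In the S_z basis, |-x⟩ = (|↑⟩ - |↓⟩)/√2 and |+y⟩ = (|↑⟩ + i|↓⟩)/√2.
|⟨+y|-x⟩|² = 1/2.

0.500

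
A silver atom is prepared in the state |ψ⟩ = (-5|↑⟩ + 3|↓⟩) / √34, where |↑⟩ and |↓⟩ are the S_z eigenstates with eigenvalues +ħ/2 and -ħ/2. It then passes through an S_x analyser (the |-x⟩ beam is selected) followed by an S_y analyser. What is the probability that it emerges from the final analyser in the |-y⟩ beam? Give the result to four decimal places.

0.4706

First analyser (S_x): P(|-x⟩) = |⟨-x|ψ⟩|² = 64/68.
After stage 1 the state is |-x⟩; P(|-y⟩) = |⟨-y|-x⟩|² = 1/2.
Joint probability = 64/68 × 1/2 = 0.4706.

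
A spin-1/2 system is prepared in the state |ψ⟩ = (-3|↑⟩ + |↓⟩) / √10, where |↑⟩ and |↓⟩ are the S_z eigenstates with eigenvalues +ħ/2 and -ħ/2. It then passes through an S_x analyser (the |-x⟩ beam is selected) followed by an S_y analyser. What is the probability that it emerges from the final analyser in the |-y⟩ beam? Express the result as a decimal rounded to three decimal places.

First analyser (S_x): P(|-x⟩) = |⟨-x|ψ⟩|² = 16/20.
After stage 1 the state is |-x⟩; P(|-y⟩) = |⟨-y|-x⟩|² = 1/2.
Joint probability = 16/20 × 1/2 = 0.400.

0.400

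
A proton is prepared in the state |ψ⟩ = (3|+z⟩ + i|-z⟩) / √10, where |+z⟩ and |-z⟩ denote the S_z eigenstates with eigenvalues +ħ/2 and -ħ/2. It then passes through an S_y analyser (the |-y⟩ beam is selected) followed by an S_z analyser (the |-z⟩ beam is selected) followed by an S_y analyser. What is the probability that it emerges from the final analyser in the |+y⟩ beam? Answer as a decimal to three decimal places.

First analyser (S_y): P(|-y⟩) = |⟨-y|ψ⟩|² = 4/20.
After stage 1 the state is |-y⟩; P(|-z⟩) = |⟨-z|-y⟩|² = 1/2.
After stage 2 the state is |-z⟩; P(|+y⟩) = |⟨+y|-z⟩|² = 1/2.
Joint probability = 4/20 × 1/2 × 1/2 = 0.050.

0.050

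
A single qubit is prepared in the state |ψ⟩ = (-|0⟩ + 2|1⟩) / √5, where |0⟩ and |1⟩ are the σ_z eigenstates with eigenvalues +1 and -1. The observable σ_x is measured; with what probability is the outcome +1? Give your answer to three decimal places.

0.100

|+x⟩ = (|0⟩ + |1⟩)/√2, so ⟨+x|ψ⟩ = (1) / (√2·√5).
P = |1|² / 10 = 1/10.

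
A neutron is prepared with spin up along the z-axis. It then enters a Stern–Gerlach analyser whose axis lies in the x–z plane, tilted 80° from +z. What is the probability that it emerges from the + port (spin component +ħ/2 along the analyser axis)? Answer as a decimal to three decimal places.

For spin-½, the probability of finding spin-up along an axis at angle θ to the initial spin direction is cos²(θ/2); spin-down is sin²(θ/2).
θ = 80°, so P = cos²(40°) ≈ 0.587.

0.587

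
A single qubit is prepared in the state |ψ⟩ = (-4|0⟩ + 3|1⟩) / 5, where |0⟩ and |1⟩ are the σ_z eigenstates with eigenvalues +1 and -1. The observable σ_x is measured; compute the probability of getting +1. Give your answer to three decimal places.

|+x⟩ = (|0⟩ + |1⟩)/√2, so ⟨+x|ψ⟩ = (-1) / (√2·5).
P = |-1|² / 50 = 1/50.

0.020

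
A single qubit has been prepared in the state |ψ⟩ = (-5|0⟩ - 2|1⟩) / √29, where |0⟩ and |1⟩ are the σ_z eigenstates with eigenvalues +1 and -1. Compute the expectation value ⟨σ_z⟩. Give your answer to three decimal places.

⟨σ_z⟩ = |a|² - |b|² divided by |a|²+|b|², with a, b the |0⟩, |1⟩ amplitudes.
= (25 - 4)/29 = 21/29.

0.724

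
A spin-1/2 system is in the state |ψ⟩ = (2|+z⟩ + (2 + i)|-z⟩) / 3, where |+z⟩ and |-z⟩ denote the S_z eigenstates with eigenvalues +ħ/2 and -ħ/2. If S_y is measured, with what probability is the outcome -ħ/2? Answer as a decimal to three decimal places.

0.278

|-y⟩ = (|+z⟩ - i|-z⟩)/√2, so ⟨-y|ψ⟩ = (1 + 2i) / (√2·3).
P = |1 + 2i|² / 18 = 5/18.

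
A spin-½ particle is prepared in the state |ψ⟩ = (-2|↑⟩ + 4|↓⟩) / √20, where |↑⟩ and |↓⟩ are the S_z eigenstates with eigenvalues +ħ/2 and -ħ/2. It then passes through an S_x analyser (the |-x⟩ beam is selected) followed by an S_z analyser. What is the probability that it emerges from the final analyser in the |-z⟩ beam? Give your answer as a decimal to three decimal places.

First analyser (S_x): P(|-x⟩) = |⟨-x|ψ⟩|² = 36/40.
After stage 1 the state is |-x⟩; P(|-z⟩) = |⟨-z|-x⟩|² = 1/2.
Joint probability = 36/40 × 1/2 = 0.450.

0.450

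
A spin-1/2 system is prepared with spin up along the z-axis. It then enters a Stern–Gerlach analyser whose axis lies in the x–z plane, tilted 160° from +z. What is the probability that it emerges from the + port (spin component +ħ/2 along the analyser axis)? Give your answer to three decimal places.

For spin-½, the probability of finding spin-up along an axis at angle θ to the initial spin direction is cos²(θ/2); spin-down is sin²(θ/2).
θ = 160°, so P = cos²(80°) ≈ 0.030.

0.030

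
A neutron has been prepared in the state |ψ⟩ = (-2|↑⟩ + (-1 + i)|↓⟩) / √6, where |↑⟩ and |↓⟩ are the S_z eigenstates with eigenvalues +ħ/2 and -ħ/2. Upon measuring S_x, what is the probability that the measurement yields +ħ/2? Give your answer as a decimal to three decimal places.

0.833

|+x⟩ = (|↑⟩ + |↓⟩)/√2, so ⟨+x|ψ⟩ = (-3 + i) / (√2·√6).
P = |-3 + i|² / 12 = 10/12.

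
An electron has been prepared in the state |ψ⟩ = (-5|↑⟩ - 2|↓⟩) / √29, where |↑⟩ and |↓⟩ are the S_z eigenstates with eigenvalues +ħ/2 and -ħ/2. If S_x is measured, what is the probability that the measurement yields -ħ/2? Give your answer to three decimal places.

0.155

|-x⟩ = (|↑⟩ - |↓⟩)/√2, so ⟨-x|ψ⟩ = (-3) / (√2·√29).
P = |-3|² / 58 = 9/58.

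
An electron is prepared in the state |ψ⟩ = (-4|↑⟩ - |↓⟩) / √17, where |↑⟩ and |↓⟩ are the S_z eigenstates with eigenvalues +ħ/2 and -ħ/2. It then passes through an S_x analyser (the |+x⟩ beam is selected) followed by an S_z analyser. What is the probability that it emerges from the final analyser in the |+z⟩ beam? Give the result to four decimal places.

0.3676

First analyser (S_x): P(|+x⟩) = |⟨+x|ψ⟩|² = 25/34.
After stage 1 the state is |+x⟩; P(|+z⟩) = |⟨+z|+x⟩|² = 1/2.
Joint probability = 25/34 × 1/2 = 0.3676.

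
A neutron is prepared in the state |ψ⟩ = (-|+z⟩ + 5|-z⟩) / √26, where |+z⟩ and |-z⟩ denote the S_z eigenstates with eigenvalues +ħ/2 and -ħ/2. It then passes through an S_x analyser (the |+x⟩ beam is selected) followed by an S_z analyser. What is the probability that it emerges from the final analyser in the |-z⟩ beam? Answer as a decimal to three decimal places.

0.154

First analyser (S_x): P(|+x⟩) = |⟨+x|ψ⟩|² = 16/52.
After stage 1 the state is |+x⟩; P(|-z⟩) = |⟨-z|+x⟩|² = 1/2.
Joint probability = 16/52 × 1/2 = 0.154.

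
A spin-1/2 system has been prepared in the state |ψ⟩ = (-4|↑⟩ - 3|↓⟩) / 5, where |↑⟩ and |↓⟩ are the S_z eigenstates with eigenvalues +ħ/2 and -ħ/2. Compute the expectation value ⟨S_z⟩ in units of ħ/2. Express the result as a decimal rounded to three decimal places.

⟨σ_z⟩ = |a|² - |b|² divided by |a|²+|b|², with a, b the |↑⟩, |↓⟩ amplitudes.
= (16 - 9)/25 = 7/25.
⟨S_z⟩ = (ħ/2)·⟨σ_z⟩.

0.280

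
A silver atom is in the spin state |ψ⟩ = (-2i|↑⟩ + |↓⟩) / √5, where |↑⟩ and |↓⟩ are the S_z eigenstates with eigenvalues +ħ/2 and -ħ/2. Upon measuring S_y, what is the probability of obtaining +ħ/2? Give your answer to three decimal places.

|+y⟩ = (|↑⟩ + i|↓⟩)/√2, so ⟨+y|ψ⟩ = (-3i) / (√2·√5).
P = |-3i|² / 10 = 9/10.

0.900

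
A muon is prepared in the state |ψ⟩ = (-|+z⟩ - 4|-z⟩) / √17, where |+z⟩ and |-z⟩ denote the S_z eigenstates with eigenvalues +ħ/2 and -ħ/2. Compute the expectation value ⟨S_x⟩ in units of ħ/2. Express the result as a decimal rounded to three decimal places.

0.471

⟨σ_x⟩ = 2 Re(a* b)/(|a|²+|b|²) with a = -1, b = -4.
a* b = 4, so ⟨σ_x⟩ = 8/17.
⟨S_x⟩ = (ħ/2)·⟨σ_x⟩.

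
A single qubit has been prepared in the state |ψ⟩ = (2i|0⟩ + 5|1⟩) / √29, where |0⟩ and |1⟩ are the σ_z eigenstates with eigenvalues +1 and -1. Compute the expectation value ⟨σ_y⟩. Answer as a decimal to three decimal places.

-0.690

⟨σ_y⟩ = 2 Im(a* b)/(|a|²+|b|²) with a = 2i, b = 5.
a* b = -10i, so ⟨σ_y⟩ = -20/29.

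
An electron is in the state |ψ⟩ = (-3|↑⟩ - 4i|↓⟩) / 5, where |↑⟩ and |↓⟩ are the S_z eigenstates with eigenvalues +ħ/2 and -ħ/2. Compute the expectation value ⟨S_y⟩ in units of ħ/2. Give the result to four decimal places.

0.9600

⟨σ_y⟩ = 2 Im(a* b)/(|a|²+|b|²) with a = -3, b = -4i.
a* b = 12i, so ⟨σ_y⟩ = 24/25.
⟨S_y⟩ = (ħ/2)·⟨σ_y⟩.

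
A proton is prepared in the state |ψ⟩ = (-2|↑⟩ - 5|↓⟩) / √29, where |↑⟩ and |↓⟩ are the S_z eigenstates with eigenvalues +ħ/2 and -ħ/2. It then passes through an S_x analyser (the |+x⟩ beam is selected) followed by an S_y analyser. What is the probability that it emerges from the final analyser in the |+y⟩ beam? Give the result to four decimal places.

First analyser (S_x): P(|+x⟩) = |⟨+x|ψ⟩|² = 49/58.
After stage 1 the state is |+x⟩; P(|+y⟩) = |⟨+y|+x⟩|² = 1/2.
Joint probability = 49/58 × 1/2 = 0.4224.

0.4224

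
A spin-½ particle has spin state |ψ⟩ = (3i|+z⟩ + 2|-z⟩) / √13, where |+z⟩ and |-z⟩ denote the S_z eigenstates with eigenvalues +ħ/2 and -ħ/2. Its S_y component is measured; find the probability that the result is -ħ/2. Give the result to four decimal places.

0.9615

|-y⟩ = (|+z⟩ - i|-z⟩)/√2, so ⟨-y|ψ⟩ = (5i) / (√2·√13).
P = |5i|² / 26 = 25/26.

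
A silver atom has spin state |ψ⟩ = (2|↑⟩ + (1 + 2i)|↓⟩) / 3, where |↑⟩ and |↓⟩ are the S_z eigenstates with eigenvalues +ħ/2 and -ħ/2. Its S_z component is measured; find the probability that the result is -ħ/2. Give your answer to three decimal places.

0.556

The -ħ/2 outcome corresponds to |↓⟩. Its amplitude in |ψ⟩ is (1 + 2i)/3.
P = |1 + 2i|² / 9 = 5/9.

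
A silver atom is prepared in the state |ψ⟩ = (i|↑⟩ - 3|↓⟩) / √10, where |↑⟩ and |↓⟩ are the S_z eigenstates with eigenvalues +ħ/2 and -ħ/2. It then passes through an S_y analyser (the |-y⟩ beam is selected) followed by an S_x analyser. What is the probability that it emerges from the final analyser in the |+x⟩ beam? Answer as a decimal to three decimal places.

0.100

First analyser (S_y): P(|-y⟩) = |⟨-y|ψ⟩|² = 4/20.
After stage 1 the state is |-y⟩; P(|+x⟩) = |⟨+x|-y⟩|² = 1/2.
Joint probability = 4/20 × 1/2 = 0.100.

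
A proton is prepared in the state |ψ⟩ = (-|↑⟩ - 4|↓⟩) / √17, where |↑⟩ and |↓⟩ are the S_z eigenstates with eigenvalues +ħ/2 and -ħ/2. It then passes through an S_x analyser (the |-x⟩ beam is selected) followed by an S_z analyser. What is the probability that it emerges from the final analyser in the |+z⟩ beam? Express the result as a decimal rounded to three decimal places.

First analyser (S_x): P(|-x⟩) = |⟨-x|ψ⟩|² = 9/34.
After stage 1 the state is |-x⟩; P(|+z⟩) = |⟨+z|-x⟩|² = 1/2.
Joint probability = 9/34 × 1/2 = 0.132.

0.132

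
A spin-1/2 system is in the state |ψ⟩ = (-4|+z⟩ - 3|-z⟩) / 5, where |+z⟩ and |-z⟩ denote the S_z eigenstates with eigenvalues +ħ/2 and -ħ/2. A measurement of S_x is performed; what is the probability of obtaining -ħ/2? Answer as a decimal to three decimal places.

|-x⟩ = (|+z⟩ - |-z⟩)/√2, so ⟨-x|ψ⟩ = (-1) / (√2·5).
P = |-1|² / 50 = 1/50.

0.020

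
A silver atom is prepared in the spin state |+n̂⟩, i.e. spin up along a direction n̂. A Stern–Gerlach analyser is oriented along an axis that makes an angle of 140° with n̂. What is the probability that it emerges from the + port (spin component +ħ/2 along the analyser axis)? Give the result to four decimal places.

0.1170

For spin-½, the probability of finding spin-up along an axis at angle θ to the initial spin direction is cos²(θ/2); spin-down is sin²(θ/2).
θ = 140°, so P = cos²(70°) ≈ 0.1170.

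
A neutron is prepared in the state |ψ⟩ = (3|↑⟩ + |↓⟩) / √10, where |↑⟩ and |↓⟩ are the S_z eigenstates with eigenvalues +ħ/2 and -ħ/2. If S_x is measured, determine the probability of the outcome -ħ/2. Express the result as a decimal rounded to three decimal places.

|-x⟩ = (|↑⟩ - |↓⟩)/√2, so ⟨-x|ψ⟩ = (2) / (√2·√10).
P = |2|² / 20 = 4/20.

0.200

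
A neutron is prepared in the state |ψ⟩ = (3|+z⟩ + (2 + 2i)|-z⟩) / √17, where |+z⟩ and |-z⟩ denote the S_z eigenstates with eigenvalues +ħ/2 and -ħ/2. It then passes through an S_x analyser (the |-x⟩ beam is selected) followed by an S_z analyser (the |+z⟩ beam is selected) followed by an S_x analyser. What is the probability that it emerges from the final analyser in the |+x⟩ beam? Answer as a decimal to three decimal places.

0.037

First analyser (S_x): P(|-x⟩) = |⟨-x|ψ⟩|² = 5/34.
After stage 1 the state is |-x⟩; P(|+z⟩) = |⟨+z|-x⟩|² = 1/2.
After stage 2 the state is |+z⟩; P(|+x⟩) = |⟨+x|+z⟩|² = 1/2.
Joint probability = 5/34 × 1/2 × 1/2 = 0.037.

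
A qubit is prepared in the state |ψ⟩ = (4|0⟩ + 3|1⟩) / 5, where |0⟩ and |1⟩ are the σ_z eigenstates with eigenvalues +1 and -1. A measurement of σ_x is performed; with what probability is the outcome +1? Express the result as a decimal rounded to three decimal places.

0.980

|+x⟩ = (|0⟩ + |1⟩)/√2, so ⟨+x|ψ⟩ = (7) / (√2·5).
P = |7|² / 50 = 49/50.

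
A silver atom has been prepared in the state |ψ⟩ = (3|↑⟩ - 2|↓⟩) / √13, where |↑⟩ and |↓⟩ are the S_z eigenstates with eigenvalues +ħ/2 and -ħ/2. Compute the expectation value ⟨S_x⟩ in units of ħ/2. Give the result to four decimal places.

⟨σ_x⟩ = 2 Re(a* b)/(|a|²+|b|²) with a = 3, b = -2.
a* b = -6, so ⟨σ_x⟩ = -12/13.
⟨S_x⟩ = (ħ/2)·⟨σ_x⟩.

-0.9231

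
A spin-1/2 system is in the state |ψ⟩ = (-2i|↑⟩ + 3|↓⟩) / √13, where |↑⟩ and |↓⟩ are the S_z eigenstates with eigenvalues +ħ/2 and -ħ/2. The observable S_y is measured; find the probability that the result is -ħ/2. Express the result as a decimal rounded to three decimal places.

0.038

|-y⟩ = (|↑⟩ - i|↓⟩)/√2, so ⟨-y|ψ⟩ = (i) / (√2·√13).
P = |i|² / 26 = 1/26.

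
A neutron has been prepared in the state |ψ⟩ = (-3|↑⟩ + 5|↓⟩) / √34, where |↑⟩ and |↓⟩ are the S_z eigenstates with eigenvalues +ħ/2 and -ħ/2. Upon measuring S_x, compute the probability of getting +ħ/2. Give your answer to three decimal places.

0.059

|+x⟩ = (|↑⟩ + |↓⟩)/√2, so ⟨+x|ψ⟩ = (2) / (√2·√34).
P = |2|² / 68 = 4/68.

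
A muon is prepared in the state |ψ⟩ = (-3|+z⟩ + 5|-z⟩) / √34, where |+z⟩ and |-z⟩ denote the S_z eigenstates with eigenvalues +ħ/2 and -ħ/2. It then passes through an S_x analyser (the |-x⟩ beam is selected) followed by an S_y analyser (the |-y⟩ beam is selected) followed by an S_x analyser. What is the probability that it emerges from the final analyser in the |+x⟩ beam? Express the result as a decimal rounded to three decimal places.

0.235

First analyser (S_x): P(|-x⟩) = |⟨-x|ψ⟩|² = 64/68.
After stage 1 the state is |-x⟩; P(|-y⟩) = |⟨-y|-x⟩|² = 1/2.
After stage 2 the state is |-y⟩; P(|+x⟩) = |⟨+x|-y⟩|² = 1/2.
Joint probability = 64/68 × 1/2 × 1/2 = 0.235.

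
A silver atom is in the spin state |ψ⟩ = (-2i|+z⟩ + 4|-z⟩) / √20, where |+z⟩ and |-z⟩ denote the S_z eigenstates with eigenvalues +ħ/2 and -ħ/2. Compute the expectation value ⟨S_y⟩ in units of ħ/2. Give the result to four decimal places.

0.8000

⟨σ_y⟩ = 2 Im(a* b)/(|a|²+|b|²) with a = -2i, b = 4.
a* b = 8i, so ⟨σ_y⟩ = 16/20.
⟨S_y⟩ = (ħ/2)·⟨σ_y⟩.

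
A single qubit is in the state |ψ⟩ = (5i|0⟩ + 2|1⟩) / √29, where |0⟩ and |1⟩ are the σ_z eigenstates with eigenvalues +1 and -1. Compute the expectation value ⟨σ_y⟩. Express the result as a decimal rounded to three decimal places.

-0.690

⟨σ_y⟩ = 2 Im(a* b)/(|a|²+|b|²) with a = 5i, b = 2.
a* b = -10i, so ⟨σ_y⟩ = -20/29.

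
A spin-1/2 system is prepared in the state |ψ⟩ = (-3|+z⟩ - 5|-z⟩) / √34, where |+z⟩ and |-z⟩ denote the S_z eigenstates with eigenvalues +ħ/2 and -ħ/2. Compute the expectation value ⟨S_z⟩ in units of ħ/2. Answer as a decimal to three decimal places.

⟨σ_z⟩ = |a|² - |b|² divided by |a|²+|b|², with a, b the |+z⟩, |-z⟩ amplitudes.
= (9 - 25)/34 = -16/34.
⟨S_z⟩ = (ħ/2)·⟨σ_z⟩.

-0.471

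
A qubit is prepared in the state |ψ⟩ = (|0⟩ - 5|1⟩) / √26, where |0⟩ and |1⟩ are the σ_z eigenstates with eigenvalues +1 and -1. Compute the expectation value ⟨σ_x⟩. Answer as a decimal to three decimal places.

-0.385

⟨σ_x⟩ = 2 Re(a* b)/(|a|²+|b|²) with a = 1, b = -5.
a* b = -5, so ⟨σ_x⟩ = -10/26.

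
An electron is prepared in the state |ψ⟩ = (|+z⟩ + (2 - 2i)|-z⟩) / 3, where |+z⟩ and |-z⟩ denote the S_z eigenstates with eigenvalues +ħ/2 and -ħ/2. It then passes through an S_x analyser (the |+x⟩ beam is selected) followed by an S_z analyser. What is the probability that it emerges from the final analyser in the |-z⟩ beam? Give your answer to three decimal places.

First analyser (S_x): P(|+x⟩) = |⟨+x|ψ⟩|² = 13/18.
After stage 1 the state is |+x⟩; P(|-z⟩) = |⟨-z|+x⟩|² = 1/2.
Joint probability = 13/18 × 1/2 = 0.361.

0.361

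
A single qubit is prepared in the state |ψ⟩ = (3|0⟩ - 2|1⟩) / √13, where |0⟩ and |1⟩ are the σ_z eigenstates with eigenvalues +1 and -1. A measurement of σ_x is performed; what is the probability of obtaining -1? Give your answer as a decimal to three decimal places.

|-x⟩ = (|0⟩ - |1⟩)/√2, so ⟨-x|ψ⟩ = (5) / (√2·√13).
P = |5|² / 26 = 25/26.

0.962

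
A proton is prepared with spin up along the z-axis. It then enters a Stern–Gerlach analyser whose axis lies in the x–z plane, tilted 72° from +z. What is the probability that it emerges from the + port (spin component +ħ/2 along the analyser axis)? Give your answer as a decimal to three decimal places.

0.655

For spin-½, the probability of finding spin-up along an axis at angle θ to the initial spin direction is cos²(θ/2); spin-down is sin²(θ/2).
θ = 72°, so P = cos²(36°) ≈ 0.655.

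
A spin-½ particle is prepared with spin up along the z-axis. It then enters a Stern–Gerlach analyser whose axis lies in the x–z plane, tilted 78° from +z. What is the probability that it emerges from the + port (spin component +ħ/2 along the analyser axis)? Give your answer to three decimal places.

For spin-½, the probability of finding spin-up along an axis at angle θ to the initial spin direction is cos²(θ/2); spin-down is sin²(θ/2).
θ = 78°, so P = cos²(39°) ≈ 0.604.

0.604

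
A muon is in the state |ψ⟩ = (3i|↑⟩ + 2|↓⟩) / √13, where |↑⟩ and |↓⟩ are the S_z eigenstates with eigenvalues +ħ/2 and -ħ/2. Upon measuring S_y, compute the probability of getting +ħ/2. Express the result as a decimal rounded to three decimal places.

0.038

|+y⟩ = (|↑⟩ + i|↓⟩)/√2, so ⟨+y|ψ⟩ = (i) / (√2·√13).
P = |i|² / 26 = 1/26.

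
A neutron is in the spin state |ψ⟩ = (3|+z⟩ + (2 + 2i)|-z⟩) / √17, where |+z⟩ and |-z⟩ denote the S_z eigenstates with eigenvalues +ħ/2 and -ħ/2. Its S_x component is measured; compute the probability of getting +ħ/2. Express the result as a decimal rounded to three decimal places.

0.853

|+x⟩ = (|+z⟩ + |-z⟩)/√2, so ⟨+x|ψ⟩ = (5 + 2i) / (√2·√17).
P = |5 + 2i|² / 34 = 29/34.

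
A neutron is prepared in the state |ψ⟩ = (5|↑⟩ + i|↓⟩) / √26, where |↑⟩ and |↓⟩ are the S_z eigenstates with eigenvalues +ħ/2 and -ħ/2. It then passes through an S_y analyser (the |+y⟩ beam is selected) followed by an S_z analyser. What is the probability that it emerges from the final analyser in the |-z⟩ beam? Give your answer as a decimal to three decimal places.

First analyser (S_y): P(|+y⟩) = |⟨+y|ψ⟩|² = 36/52.
After stage 1 the state is |+y⟩; P(|-z⟩) = |⟨-z|+y⟩|² = 1/2.
Joint probability = 36/52 × 1/2 = 0.346.

0.346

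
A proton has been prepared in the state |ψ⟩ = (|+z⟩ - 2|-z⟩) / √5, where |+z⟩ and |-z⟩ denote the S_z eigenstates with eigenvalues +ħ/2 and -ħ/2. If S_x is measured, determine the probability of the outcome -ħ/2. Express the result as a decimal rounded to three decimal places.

|-x⟩ = (|+z⟩ - |-z⟩)/√2, so ⟨-x|ψ⟩ = (3) / (√2·√5).
P = |3|² / 10 = 9/10.

0.900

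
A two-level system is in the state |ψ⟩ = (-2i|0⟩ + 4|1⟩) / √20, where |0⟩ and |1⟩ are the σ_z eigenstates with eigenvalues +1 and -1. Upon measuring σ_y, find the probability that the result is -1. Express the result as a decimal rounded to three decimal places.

0.100

|-y⟩ = (|0⟩ - i|1⟩)/√2, so ⟨-y|ψ⟩ = (2i) / (√2·√20).
P = |2i|² / 40 = 4/40.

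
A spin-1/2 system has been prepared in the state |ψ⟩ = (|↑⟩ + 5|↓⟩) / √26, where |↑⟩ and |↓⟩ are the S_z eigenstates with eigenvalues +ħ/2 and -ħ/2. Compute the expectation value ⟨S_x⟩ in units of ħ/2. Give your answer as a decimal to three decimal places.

0.385

⟨σ_x⟩ = 2 Re(a* b)/(|a|²+|b|²) with a = 1, b = 5.
a* b = 5, so ⟨σ_x⟩ = 10/26.
⟨S_x⟩ = (ħ/2)·⟨σ_x⟩.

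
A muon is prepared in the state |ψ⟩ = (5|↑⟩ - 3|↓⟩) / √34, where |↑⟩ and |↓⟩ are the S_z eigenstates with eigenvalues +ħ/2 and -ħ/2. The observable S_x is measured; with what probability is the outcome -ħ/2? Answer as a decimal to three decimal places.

0.941

|-x⟩ = (|↑⟩ - |↓⟩)/√2, so ⟨-x|ψ⟩ = (8) / (√2·√34).
P = |8|² / 68 = 64/68.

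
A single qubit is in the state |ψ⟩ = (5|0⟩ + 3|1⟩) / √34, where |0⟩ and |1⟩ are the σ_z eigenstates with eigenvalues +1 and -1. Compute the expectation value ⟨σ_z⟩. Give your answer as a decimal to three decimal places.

0.471

⟨σ_z⟩ = |a|² - |b|² divided by |a|²+|b|², with a, b the |0⟩, |1⟩ amplitudes.
= (25 - 9)/34 = 16/34.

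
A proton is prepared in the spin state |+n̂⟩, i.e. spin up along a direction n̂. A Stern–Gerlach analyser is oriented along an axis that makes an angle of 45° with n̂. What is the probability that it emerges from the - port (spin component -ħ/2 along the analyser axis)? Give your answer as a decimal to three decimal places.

For spin-½, the probability of finding spin-up along an axis at angle θ to the initial spin direction is cos²(θ/2); spin-down is sin²(θ/2).
θ = 45°, so P = sin²(22.5°) ≈ 0.146.

0.146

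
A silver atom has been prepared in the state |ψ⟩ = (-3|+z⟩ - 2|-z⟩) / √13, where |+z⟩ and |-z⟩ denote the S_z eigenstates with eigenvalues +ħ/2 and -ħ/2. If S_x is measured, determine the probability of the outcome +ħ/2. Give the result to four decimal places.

0.9615

|+x⟩ = (|+z⟩ + |-z⟩)/√2, so ⟨+x|ψ⟩ = (-5) / (√2·√13).
P = |-5|² / 26 = 25/26.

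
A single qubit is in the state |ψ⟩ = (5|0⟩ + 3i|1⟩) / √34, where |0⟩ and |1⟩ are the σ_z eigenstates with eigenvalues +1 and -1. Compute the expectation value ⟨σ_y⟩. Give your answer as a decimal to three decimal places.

⟨σ_y⟩ = 2 Im(a* b)/(|a|²+|b|²) with a = 5, b = 3i.
a* b = 15i, so ⟨σ_y⟩ = 30/34.

0.882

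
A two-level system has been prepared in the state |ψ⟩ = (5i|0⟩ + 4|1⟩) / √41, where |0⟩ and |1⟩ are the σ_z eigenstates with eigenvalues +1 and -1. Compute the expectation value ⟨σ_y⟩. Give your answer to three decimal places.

-0.976

⟨σ_y⟩ = 2 Im(a* b)/(|a|²+|b|²) with a = 5i, b = 4.
a* b = -20i, so ⟨σ_y⟩ = -40/41.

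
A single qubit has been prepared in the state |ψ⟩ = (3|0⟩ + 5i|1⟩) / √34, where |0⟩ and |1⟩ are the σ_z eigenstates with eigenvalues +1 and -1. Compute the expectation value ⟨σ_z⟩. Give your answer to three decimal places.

-0.471

⟨σ_z⟩ = |a|² - |b|² divided by |a|²+|b|², with a, b the |0⟩, |1⟩ amplitudes.
= (9 - 25)/34 = -16/34.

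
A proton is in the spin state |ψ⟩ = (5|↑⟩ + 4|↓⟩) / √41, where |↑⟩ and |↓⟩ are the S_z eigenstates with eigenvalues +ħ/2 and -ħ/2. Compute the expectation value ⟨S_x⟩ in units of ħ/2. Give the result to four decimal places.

⟨σ_x⟩ = 2 Re(a* b)/(|a|²+|b|²) with a = 5, b = 4.
a* b = 20, so ⟨σ_x⟩ = 40/41.
⟨S_x⟩ = (ħ/2)·⟨σ_x⟩.

0.9756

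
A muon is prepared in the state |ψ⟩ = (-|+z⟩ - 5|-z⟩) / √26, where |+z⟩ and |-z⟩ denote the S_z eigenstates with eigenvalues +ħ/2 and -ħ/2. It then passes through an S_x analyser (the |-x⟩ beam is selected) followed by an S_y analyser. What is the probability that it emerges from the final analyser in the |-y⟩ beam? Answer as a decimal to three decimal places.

First analyser (S_x): P(|-x⟩) = |⟨-x|ψ⟩|² = 16/52.
After stage 1 the state is |-x⟩; P(|-y⟩) = |⟨-y|-x⟩|² = 1/2.
Joint probability = 16/52 × 1/2 = 0.154.

0.154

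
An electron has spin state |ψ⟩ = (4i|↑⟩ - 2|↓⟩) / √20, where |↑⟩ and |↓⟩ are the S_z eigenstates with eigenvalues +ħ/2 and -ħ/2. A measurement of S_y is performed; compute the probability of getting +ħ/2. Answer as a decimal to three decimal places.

0.900

|+y⟩ = (|↑⟩ + i|↓⟩)/√2, so ⟨+y|ψ⟩ = (6i) / (√2·√20).
P = |6i|² / 40 = 36/40.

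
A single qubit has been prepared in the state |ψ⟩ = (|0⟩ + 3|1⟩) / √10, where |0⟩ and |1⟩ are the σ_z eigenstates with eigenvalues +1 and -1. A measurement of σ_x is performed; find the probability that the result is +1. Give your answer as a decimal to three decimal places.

0.800

|+x⟩ = (|0⟩ + |1⟩)/√2, so ⟨+x|ψ⟩ = (4) / (√2·√10).
P = |4|² / 20 = 16/20.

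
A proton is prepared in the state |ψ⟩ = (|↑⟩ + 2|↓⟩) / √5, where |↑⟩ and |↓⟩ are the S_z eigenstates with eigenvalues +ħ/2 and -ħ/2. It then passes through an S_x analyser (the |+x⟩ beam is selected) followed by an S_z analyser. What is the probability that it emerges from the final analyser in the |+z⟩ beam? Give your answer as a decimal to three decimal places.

0.450

First analyser (S_x): P(|+x⟩) = |⟨+x|ψ⟩|² = 9/10.
After stage 1 the state is |+x⟩; P(|+z⟩) = |⟨+z|+x⟩|² = 1/2.
Joint probability = 9/10 × 1/2 = 0.450.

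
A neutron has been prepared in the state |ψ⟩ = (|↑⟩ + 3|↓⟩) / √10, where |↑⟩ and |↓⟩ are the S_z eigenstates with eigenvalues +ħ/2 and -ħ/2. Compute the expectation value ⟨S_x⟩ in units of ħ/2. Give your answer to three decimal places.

⟨σ_x⟩ = 2 Re(a* b)/(|a|²+|b|²) with a = 1, b = 3.
a* b = 3, so ⟨σ_x⟩ = 6/10.
⟨S_x⟩ = (ħ/2)·⟨σ_x⟩.

0.600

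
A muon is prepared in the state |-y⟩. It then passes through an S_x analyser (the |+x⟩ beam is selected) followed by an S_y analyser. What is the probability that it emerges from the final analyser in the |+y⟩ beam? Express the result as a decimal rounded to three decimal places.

First analyser (S_x): from |-y⟩, P(|+x⟩) = 1/2.
After stage 1 the state is |+x⟩; P(|+y⟩) = |⟨+y|+x⟩|² = 1/2.
Joint probability = 1/2 × 1/2 = 0.250.

0.250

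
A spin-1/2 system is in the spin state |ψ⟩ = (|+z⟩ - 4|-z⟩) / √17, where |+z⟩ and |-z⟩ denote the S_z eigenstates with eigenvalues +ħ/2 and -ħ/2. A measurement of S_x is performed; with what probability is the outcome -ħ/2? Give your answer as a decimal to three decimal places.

0.735

|-x⟩ = (|+z⟩ - |-z⟩)/√2, so ⟨-x|ψ⟩ = (5) / (√2·√17).
P = |5|² / 34 = 25/34.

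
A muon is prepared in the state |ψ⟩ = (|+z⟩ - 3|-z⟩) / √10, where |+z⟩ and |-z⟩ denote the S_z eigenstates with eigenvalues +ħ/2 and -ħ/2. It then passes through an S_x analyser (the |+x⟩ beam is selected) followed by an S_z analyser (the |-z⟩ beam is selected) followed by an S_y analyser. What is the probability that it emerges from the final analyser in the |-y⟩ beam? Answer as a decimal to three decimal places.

First analyser (S_x): P(|+x⟩) = |⟨+x|ψ⟩|² = 4/20.
After stage 1 the state is |+x⟩; P(|-z⟩) = |⟨-z|+x⟩|² = 1/2.
After stage 2 the state is |-z⟩; P(|-y⟩) = |⟨-y|-z⟩|² = 1/2.
Joint probability = 4/20 × 1/2 × 1/2 = 0.050.

0.050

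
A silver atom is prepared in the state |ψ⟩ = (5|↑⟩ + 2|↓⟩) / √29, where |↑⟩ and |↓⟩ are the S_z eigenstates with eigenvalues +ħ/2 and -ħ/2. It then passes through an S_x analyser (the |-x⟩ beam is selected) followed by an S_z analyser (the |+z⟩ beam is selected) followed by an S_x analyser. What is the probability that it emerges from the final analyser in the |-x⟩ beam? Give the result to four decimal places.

0.0388

First analyser (S_x): P(|-x⟩) = |⟨-x|ψ⟩|² = 9/58.
After stage 1 the state is |-x⟩; P(|+z⟩) = |⟨+z|-x⟩|² = 1/2.
After stage 2 the state is |+z⟩; P(|-x⟩) = |⟨-x|+z⟩|² = 1/2.
Joint probability = 9/58 × 1/2 × 1/2 = 0.0388.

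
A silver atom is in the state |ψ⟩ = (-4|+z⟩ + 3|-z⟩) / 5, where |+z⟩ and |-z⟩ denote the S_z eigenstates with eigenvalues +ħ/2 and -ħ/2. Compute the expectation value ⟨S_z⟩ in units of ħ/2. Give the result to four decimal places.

⟨σ_z⟩ = |a|² - |b|² divided by |a|²+|b|², with a, b the |+z⟩, |-z⟩ amplitudes.
= (16 - 9)/25 = 7/25.
⟨S_z⟩ = (ħ/2)·⟨σ_z⟩.

0.2800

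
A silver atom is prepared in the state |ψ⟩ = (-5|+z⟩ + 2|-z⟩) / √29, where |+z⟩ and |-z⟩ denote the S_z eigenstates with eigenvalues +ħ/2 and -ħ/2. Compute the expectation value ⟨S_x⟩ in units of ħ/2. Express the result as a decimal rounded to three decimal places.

⟨σ_x⟩ = 2 Re(a* b)/(|a|²+|b|²) with a = -5, b = 2.
a* b = -10, so ⟨σ_x⟩ = -20/29.
⟨S_x⟩ = (ħ/2)·⟨σ_x⟩.

-0.690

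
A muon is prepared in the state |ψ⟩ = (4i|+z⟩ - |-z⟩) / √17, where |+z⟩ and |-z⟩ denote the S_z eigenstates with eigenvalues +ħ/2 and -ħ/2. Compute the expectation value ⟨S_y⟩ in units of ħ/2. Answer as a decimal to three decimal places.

0.471

⟨σ_y⟩ = 2 Im(a* b)/(|a|²+|b|²) with a = 4i, b = -1.
a* b = 4i, so ⟨σ_y⟩ = 8/17.
⟨S_y⟩ = (ħ/2)·⟨σ_y⟩.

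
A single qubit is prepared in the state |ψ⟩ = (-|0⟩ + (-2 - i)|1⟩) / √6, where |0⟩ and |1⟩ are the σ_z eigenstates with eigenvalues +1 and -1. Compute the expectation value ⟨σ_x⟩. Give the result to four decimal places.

⟨σ_x⟩ = 2 Re(a* b)/(|a|²+|b|²) with a = -1, b = (-2 - i).
a* b = (2 + i), so ⟨σ_x⟩ = 4/6.

0.6667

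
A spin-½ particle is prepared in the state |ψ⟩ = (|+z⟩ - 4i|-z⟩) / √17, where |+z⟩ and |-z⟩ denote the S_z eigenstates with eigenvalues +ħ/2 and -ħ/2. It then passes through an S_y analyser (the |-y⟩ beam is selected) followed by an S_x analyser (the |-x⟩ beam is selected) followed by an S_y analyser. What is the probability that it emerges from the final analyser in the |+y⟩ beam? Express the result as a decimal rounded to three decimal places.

First analyser (S_y): P(|-y⟩) = |⟨-y|ψ⟩|² = 25/34.
After stage 1 the state is |-y⟩; P(|-x⟩) = |⟨-x|-y⟩|² = 1/2.
After stage 2 the state is |-x⟩; P(|+y⟩) = |⟨+y|-x⟩|² = 1/2.
Joint probability = 25/34 × 1/2 × 1/2 = 0.184.

0.184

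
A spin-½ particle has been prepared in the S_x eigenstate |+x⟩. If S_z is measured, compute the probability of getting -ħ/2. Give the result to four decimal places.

0.5000

In the S_z basis, |+x⟩ = (|+z⟩ + |-z⟩)/√2 and |-z⟩ = |-z⟩.
|⟨-z|+x⟩|² = 1/2.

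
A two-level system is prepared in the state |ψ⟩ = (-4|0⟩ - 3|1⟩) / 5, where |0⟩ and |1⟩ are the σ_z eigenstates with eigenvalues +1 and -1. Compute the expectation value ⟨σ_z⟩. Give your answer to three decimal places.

⟨σ_z⟩ = |a|² - |b|² divided by |a|²+|b|², with a, b the |0⟩, |1⟩ amplitudes.
= (16 - 9)/25 = 7/25.

0.280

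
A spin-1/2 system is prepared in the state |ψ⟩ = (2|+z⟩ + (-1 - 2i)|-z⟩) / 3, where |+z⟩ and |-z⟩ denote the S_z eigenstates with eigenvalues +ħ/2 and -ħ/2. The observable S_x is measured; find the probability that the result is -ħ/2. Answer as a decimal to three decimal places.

0.722

|-x⟩ = (|+z⟩ - |-z⟩)/√2, so ⟨-x|ψ⟩ = (3 + 2i) / (√2·3).
P = |3 + 2i|² / 18 = 13/18.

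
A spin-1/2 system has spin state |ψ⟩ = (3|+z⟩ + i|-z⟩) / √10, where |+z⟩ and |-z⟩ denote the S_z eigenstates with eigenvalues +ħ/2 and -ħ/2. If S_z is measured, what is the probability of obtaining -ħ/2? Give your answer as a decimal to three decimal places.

0.100

The -ħ/2 outcome corresponds to |-z⟩. Its amplitude in |ψ⟩ is i/√10.
P = |i|² / 10 = 1/10.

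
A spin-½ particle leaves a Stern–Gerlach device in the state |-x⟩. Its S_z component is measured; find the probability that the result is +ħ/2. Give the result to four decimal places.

In the S_z basis, |-x⟩ = (|+z⟩ - |-z⟩)/√2 and |+z⟩ = |+z⟩.
|⟨+z|-x⟩|² = 1/2.

0.5000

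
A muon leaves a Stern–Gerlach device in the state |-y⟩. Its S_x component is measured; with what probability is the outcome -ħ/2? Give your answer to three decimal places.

In the S_z basis, |-y⟩ = (|↑⟩ - i|↓⟩)/√2 and |-x⟩ = (|↑⟩ - |↓⟩)/√2.
|⟨-x|-y⟩|² = 1/2.

0.500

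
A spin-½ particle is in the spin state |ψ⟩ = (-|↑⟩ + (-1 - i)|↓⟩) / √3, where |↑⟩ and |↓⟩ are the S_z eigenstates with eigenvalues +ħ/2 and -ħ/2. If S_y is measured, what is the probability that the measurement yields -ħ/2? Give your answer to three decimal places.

0.167

|-y⟩ = (|↑⟩ - i|↓⟩)/√2, so ⟨-y|ψ⟩ = (-i) / (√2·√3).
P = |-i|² / 6 = 1/6.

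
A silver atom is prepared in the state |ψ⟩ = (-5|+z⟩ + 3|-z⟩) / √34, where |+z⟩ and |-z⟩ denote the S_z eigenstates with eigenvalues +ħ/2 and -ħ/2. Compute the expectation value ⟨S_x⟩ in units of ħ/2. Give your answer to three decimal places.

⟨σ_x⟩ = 2 Re(a* b)/(|a|²+|b|²) with a = -5, b = 3.
a* b = -15, so ⟨σ_x⟩ = -30/34.
⟨S_x⟩ = (ħ/2)·⟨σ_x⟩.

-0.882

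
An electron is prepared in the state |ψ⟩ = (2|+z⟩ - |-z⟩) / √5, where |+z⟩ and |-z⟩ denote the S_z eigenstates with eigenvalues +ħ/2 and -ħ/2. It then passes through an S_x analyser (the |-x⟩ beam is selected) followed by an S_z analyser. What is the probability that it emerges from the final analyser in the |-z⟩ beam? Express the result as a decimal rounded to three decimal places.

First analyser (S_x): P(|-x⟩) = |⟨-x|ψ⟩|² = 9/10.
After stage 1 the state is |-x⟩; P(|-z⟩) = |⟨-z|-x⟩|² = 1/2.
Joint probability = 9/10 × 1/2 = 0.450.

0.450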